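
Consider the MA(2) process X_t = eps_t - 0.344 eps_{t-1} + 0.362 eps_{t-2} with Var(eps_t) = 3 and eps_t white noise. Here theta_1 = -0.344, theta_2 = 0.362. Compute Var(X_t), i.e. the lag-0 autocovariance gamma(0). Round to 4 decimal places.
\gamma(0) = 3.7481

For an MA(q) process X_t = eps_t + sum_i theta_i eps_{t-i} with
Var(eps_t) = sigma^2, the variance is
  gamma(0) = sigma^2 * (1 + sum_i theta_i^2).
  sum_i theta_i^2 = (-0.344)^2 + (0.362)^2 = 0.118336 + 0.131044 = 0.24938.
  gamma(0) = 3 * (1 + 0.24938) = 3 * 1.24938 = 3.74814, which rounds to 3.7481.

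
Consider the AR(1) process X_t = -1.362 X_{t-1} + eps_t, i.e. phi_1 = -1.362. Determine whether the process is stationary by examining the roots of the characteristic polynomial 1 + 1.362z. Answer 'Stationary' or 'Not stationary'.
\text{Not stationary}

The AR(p) characteristic polynomial is P(z) = 1 + 1.362z.
Stationarity requires all roots to lie outside the unit circle, i.e. |z| > 1 for every root.
This is linear in z: 1 + (1.362) z = 0  =>  z = -1/(1.362) = -0.734214,  |z| = 0.734214.
Moduli of all roots: 0.7342.
All moduli strictly greater than 1? No.
Verdict: Not stationary.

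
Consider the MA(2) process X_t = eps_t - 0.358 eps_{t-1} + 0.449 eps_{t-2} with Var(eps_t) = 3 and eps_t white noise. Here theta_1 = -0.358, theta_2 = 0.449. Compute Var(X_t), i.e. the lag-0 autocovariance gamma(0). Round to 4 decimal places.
\gamma(0) = 3.9893

For an MA(q) process X_t = eps_t + sum_i theta_i eps_{t-i} with
Var(eps_t) = sigma^2, the variance is
  gamma(0) = sigma^2 * (1 + sum_i theta_i^2).
  sum_i theta_i^2 = (-0.358)^2 + (0.449)^2 = 0.128164 + 0.201601 = 0.329765.
  gamma(0) = 3 * (1 + 0.329765) = 3 * 1.329765 = 3.989295, which rounds to 3.9893.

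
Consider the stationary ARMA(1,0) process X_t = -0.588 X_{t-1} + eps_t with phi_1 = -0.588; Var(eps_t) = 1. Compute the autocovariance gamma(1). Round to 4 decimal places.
\gamma(1) = -0.8987

Multiply the model equation by X_{t-k} and take expectations. With theta_0 = psi_0 = 1 and psi_j the MA(infinity) weights, this gives
  gamma(k) - sum_i phi_i gamma(k-i) = c_k,
  c_k = sigma^2 * sum_{j=k..q} theta_j psi_{j-k}   (c_k = 0 for k > q),
using gamma(-m) = gamma(m).
Pure AR (q = 0): c_0 = sigma^2 = 1, c_k = 0 for k >= 1.
Equations for k = 0 and k = 1 (AR order 1):
  gamma(0) = phi_1 gamma(1) + c_0
  gamma(1) = phi_1 gamma(0) + c_1
Substituting the second into the first: gamma(0) (1 - phi_1^2) = c_0 + phi_1 c_1, so
  gamma(0) = c_0 / (1 - phi_1^2) = 1 / (1 - (-0.588)^2) = 1 / 0.654256 = 1.528454.
  gamma(1) = phi_1 gamma(0) = (-0.588)(1.528454) = -0.898731.
Therefore gamma(1) = -0.8987 (to 4 decimal places).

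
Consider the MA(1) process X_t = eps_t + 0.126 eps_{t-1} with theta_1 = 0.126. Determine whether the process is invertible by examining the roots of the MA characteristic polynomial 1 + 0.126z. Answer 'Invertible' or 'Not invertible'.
\text{Invertible}

The MA(q) characteristic polynomial is P(z) = 1 + 0.126z.
Invertibility requires all roots to lie outside the unit circle, i.e. |z| > 1 for every root.
This is linear in z: 1 + (0.126) z = 0  =>  z = -1/(0.126) = -7.936508,  |z| = 7.936508.
Moduli of all roots: 7.9365.
All moduli strictly greater than 1? Yes.
Verdict: Invertible.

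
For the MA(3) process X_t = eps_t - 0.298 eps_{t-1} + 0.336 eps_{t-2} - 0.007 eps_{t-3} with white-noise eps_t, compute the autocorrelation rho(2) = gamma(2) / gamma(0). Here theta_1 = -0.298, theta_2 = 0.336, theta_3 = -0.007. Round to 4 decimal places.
\rho(2) = 0.2813

For an MA(q) process with theta_0 = 1, the autocovariance is
  gamma(k) = sigma^2 * sum_{i=0..q-k} theta_i * theta_{i+k},
and rho(k) = gamma(k) / gamma(0). Sigma^2 cancels.
  numerator   = (1)*(0.336) + (-0.298)*(-0.007) = 0.338086.
  denominator = (1)^2 + (-0.298)^2 + (0.336)^2 + (-0.007)^2 = 1.201749.
  rho(2) = 0.338086 / 1.201749 = 0.2813.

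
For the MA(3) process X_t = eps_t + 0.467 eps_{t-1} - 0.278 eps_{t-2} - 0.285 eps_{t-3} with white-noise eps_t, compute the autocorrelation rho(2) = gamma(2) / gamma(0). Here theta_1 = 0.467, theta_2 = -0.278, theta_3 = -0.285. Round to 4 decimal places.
\rho(2) = -0.2986

For an MA(q) process with theta_0 = 1, the autocovariance is
  gamma(k) = sigma^2 * sum_{i=0..q-k} theta_i * theta_{i+k},
and rho(k) = gamma(k) / gamma(0). Sigma^2 cancels.
  numerator   = (1)*(-0.278) + (0.467)*(-0.285) = -0.411095.
  denominator = (1)^2 + (0.467)^2 + (-0.278)^2 + (-0.285)^2 = 1.376598.
  rho(2) = -0.411095 / 1.376598 = -0.2986.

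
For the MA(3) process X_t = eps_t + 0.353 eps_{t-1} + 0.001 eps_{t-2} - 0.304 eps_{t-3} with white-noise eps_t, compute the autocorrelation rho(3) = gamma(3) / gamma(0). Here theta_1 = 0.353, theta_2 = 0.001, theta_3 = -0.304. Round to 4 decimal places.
\rho(3) = -0.2498

For an MA(q) process with theta_0 = 1, the autocovariance is
  gamma(k) = sigma^2 * sum_{i=0..q-k} theta_i * theta_{i+k},
and rho(k) = gamma(k) / gamma(0). Sigma^2 cancels.
  numerator   = (1)*(-0.304) = -0.304.
  denominator = (1)^2 + (0.353)^2 + (0.001)^2 + (-0.304)^2 = 1.217026.
  rho(3) = -0.304 / 1.217026 = -0.2498.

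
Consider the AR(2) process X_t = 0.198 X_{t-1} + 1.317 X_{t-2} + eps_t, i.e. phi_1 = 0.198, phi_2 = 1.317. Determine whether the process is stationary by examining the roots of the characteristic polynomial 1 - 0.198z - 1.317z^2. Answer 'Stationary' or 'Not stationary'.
\text{Not stationary}

The AR(p) characteristic polynomial is P(z) = 1 - 0.198z - 1.317z^2.
Stationarity requires all roots to lie outside the unit circle, i.e. |z| > 1 for every root.
Set 1 + (-0.198) z + (-1.317) z^2 = 0, i.e. a z^2 + b z + c = 0 with a = -1.317, b = -0.198, c = 1.
Discriminant D = b^2 - 4ac = (-0.198)^2 - 4*(-1.317)*1 = 0.039204 - (-5.268) = 5.307204.
D >= 0, so the roots are real: z = (-b +/- sqrt(D)) / (2a) = (0.198 +/- 2.303737) / (-2.634).
  z_1 = (0.198 + 2.303737) / (-2.634) = -0.9498,   |z_1| = 0.9498.
  z_2 = (0.198 - 2.303737) / (-2.634) = 0.7994,   |z_2| = 0.7994.
Moduli of all roots: 0.9498, 0.7994.
All moduli strictly greater than 1? No.
Verdict: Not stationary.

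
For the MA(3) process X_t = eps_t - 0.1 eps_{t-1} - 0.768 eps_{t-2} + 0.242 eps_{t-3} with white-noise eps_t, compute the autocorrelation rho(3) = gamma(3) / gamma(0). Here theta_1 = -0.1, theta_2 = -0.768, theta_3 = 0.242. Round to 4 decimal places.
\rho(3) = 0.1459

For an MA(q) process with theta_0 = 1, the autocovariance is
  gamma(k) = sigma^2 * sum_{i=0..q-k} theta_i * theta_{i+k},
and rho(k) = gamma(k) / gamma(0). Sigma^2 cancels.
  numerator   = (1)*(0.242) = 0.242.
  denominator = (1)^2 + (-0.1)^2 + (-0.768)^2 + (0.242)^2 = 1.658388.
  rho(3) = 0.242 / 1.658388 = 0.1459.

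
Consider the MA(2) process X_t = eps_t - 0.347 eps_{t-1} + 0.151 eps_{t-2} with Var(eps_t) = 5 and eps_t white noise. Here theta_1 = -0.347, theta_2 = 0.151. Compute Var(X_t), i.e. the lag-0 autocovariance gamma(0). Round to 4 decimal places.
\gamma(0) = 5.7161

For an MA(q) process X_t = eps_t + sum_i theta_i eps_{t-i} with
Var(eps_t) = sigma^2, the variance is
  gamma(0) = sigma^2 * (1 + sum_i theta_i^2).
  sum_i theta_i^2 = (-0.347)^2 + (0.151)^2 = 0.120409 + 0.022801 = 0.14321.
  gamma(0) = 5 * (1 + 0.14321) = 5 * 1.14321 = 5.71605, which rounds to 5.7161.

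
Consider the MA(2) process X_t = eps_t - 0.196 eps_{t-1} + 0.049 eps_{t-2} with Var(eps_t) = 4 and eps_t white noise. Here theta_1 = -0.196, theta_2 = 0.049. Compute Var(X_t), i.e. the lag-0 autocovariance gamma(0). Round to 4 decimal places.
\gamma(0) = 4.1633

For an MA(q) process X_t = eps_t + sum_i theta_i eps_{t-i} with
Var(eps_t) = sigma^2, the variance is
  gamma(0) = sigma^2 * (1 + sum_i theta_i^2).
  sum_i theta_i^2 = (-0.196)^2 + (0.049)^2 = 0.038416 + 0.002401 = 0.040817.
  gamma(0) = 4 * (1 + 0.040817) = 4 * 1.040817 = 4.163268, which rounds to 4.1633.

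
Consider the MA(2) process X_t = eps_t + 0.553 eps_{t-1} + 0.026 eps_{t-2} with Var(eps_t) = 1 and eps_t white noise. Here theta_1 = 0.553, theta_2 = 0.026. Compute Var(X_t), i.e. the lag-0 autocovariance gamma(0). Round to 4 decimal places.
\gamma(0) = 1.3065

For an MA(q) process X_t = eps_t + sum_i theta_i eps_{t-i} with
Var(eps_t) = sigma^2, the variance is
  gamma(0) = sigma^2 * (1 + sum_i theta_i^2).
  sum_i theta_i^2 = (0.553)^2 + (0.026)^2 = 0.305809 + 0.000676 = 0.306485.
  gamma(0) = 1 * (1 + 0.306485) = 1 * 1.306485 = 1.306485, which rounds to 1.3065.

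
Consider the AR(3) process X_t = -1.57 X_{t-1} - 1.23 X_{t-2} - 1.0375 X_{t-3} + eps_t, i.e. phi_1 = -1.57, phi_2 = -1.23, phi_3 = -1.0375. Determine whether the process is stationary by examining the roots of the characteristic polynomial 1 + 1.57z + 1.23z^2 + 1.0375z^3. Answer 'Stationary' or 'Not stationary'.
\text{Not stationary}

The AR(p) characteristic polynomial is P(z) = 1 + 1.57z + 1.23z^2 + 1.0375z^3.
Stationarity requires all roots to lie outside the unit circle, i.e. |z| > 1 for every root.
Degree 3: look for a simple real root z0 first, then factor out (1 - z/z0) and solve the remaining quadratic.
Testing z0 = -0.8: P(-0.8) = 1 + (1.57)(-0.8) + (1.23)(-0.8)^2 + (1.0375)(-0.8)^3
  = 1 + (-1.256) + (0.7872) + (-0.5312) = 0.  So z_0 = -0.8 is a root, |z_0| = 0.8.
Divide out the factor (1 + 1.25 z) = (1 - z/z0) (since 1/z0 = -1.25):
  P(z) = (1 + 1.25 z)(1 + (0.32) z + (0.83) z^2)
  [check: z-coef 0.32 - (-1.25) = 1.57; z^2-coef 0.83 - (-1.25)(0.32) = 1.23; z^3-coef -(-1.25)(0.83) = 1.0375.]
Remaining roots from the quadratic factor 1 + (0.32) z + (0.83) z^2:
  Set 1 + (0.32) z + (0.83) z^2 = 0, i.e. a z^2 + b z + c = 0 with a = 0.83, b = 0.32, c = 1.
  Discriminant D = b^2 - 4ac = (0.32)^2 - 4*(0.83)*1 = 0.1024 - (3.32) = -3.2176.
  D < 0, so the roots are the complex-conjugate pair z = (-b +/- i sqrt(-D)) / (2a) = -0.1928 +/- 1.0806i.
  For a conjugate pair |z|^2 = z * conj(z) = (product of roots) = c/a = 1/(0.83) = 1.204819, so |z| = sqrt(1.204819) = 1.0976 for both roots.
Moduli of all roots: 0.8000, 1.0976, 1.0976.
All moduli strictly greater than 1? No.
Verdict: Not stationary.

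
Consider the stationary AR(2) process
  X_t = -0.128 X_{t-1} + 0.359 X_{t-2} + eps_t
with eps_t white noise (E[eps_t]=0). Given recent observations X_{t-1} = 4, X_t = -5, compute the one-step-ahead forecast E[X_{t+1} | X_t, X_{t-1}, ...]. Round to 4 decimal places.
E[X_{t+1} \mid \mathcal F_t] = 2.0760

For an AR(p) model X_t = c + sum_i phi_i X_{t-i} + eps_t, the
one-step-ahead conditional mean is
  E[X_{t+1} | X_t, ...] = c + sum_i phi_i X_{t+1-i}.
Substitute known values:
  E[X_{t+1} | ...] = (-0.128) * (-5) + (0.359) * (4)
                   = 2.0760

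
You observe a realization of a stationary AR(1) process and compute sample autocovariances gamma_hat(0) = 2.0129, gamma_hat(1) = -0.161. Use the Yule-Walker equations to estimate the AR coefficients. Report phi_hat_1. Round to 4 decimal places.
\hat\phi_{1} = -0.0800

The Yule-Walker equations for an AR(p) process read, in matrix form,
  Gamma_p phi = r_p,   with   (Gamma_p)_{ij} = gamma(|i - j|),
                       (r_p)_i = gamma(i),   i,j = 1..p.
Substitute the sample gammas (Toeplitz matrix and right-hand side of size 1):
  Gamma_p = [[2.0129]]
  r_p     = [-0.161]
With p = 1 this is the single equation gamma(0) phi_1 = gamma(1):
  phi_hat_1 = gamma(1) / gamma(0) = -0.161 / 2.0129 = -0.0800.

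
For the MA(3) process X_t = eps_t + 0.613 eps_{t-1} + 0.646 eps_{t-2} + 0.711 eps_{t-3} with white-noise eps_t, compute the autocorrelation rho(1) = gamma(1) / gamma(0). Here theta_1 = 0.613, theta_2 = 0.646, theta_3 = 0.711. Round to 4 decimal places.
\rho(1) = 0.6388

For an MA(q) process with theta_0 = 1, the autocovariance is
  gamma(k) = sigma^2 * sum_{i=0..q-k} theta_i * theta_{i+k},
and rho(k) = gamma(k) / gamma(0). Sigma^2 cancels.
  numerator   = (1)*(0.613) + (0.613)*(0.646) + (0.646)*(0.711) = 1.468304.
  denominator = (1)^2 + (0.613)^2 + (0.646)^2 + (0.711)^2 = 2.298606.
  rho(1) = 1.468304 / 2.298606 = 0.6388.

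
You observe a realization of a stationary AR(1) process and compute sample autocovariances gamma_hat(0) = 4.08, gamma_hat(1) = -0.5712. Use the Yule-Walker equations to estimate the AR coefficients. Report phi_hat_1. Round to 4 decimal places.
\hat\phi_{1} = -0.1400

The Yule-Walker equations for an AR(p) process read, in matrix form,
  Gamma_p phi = r_p,   with   (Gamma_p)_{ij} = gamma(|i - j|),
                       (r_p)_i = gamma(i),   i,j = 1..p.
Substitute the sample gammas (Toeplitz matrix and right-hand side of size 1):
  Gamma_p = [[4.08]]
  r_p     = [-0.5712]
With p = 1 this is the single equation gamma(0) phi_1 = gamma(1):
  phi_hat_1 = gamma(1) / gamma(0) = -0.5712 / 4.08 = -0.1400.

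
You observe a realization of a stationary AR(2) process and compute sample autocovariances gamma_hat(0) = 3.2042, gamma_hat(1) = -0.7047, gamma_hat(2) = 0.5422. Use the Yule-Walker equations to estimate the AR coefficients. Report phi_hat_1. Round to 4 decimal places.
\hat\phi_{1} = -0.1920

The Yule-Walker equations for an AR(p) process read, in matrix form,
  Gamma_p phi = r_p,   with   (Gamma_p)_{ij} = gamma(|i - j|),
                       (r_p)_i = gamma(i),   i,j = 1..p.
Substitute the sample gammas (Toeplitz matrix and right-hand side of size 2):
  Gamma_p = [[3.2042, -0.7047], [-0.7047, 3.2042]]
  r_p     = [-0.7047, 0.5422]
Written out:
  3.2042 phi_1 - 0.7047 phi_2 = -0.7047
  -0.7047 phi_1 + 3.2042 phi_2 = 0.5422
Solve by Cramer's rule:
  det = gamma(0)^2 - gamma(1)^2 = (3.2042)^2 - (-0.7047)^2 = 10.26689764 - 0.49660209 = 9.77029555
  phi_hat_1 = [gamma(1) gamma(0) - gamma(1) gamma(2)] / det = [(-0.7047)(3.2042) - (-0.7047)(0.5422)] / 9.77029555 = -1.8759114 / 9.77029555 = -0.192
  phi_hat_2 = [gamma(0) gamma(2) - gamma(1)^2] / det = [(3.2042)(0.5422) - (-0.7047)^2] / 9.77029555 = 1.24071515 / 9.77029555 = 0.127
So phi_hat = [-0.1920, 0.1270].
Therefore phi_hat_1 = -0.1920.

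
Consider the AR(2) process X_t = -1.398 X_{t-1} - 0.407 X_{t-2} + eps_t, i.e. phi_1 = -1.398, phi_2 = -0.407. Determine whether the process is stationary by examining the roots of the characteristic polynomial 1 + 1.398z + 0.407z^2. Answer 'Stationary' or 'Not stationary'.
\text{Stationary}

The AR(p) characteristic polynomial is P(z) = 1 + 1.398z + 0.407z^2.
Stationarity requires all roots to lie outside the unit circle, i.e. |z| > 1 for every root.
Set 1 + (1.398) z + (0.407) z^2 = 0, i.e. a z^2 + b z + c = 0 with a = 0.407, b = 1.398, c = 1.
Discriminant D = b^2 - 4ac = (1.398)^2 - 4*(0.407)*1 = 1.954404 - (1.628) = 0.326404.
D >= 0, so the roots are real: z = (-b +/- sqrt(D)) / (2a) = (-1.398 +/- 0.571318) / (0.814).
  z_1 = (-1.398 + 0.571318) / (0.814) = -1.0156,   |z_1| = 1.0156.
  z_2 = (-1.398 - 0.571318) / (0.814) = -2.4193,   |z_2| = 2.4193.
Moduli of all roots: 1.0156, 2.4193.
All moduli strictly greater than 1? Yes.
Verdict: Stationary.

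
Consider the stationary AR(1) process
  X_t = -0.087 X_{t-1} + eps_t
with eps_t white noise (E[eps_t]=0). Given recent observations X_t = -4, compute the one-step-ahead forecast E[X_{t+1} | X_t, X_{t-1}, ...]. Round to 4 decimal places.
E[X_{t+1} \mid \mathcal F_t] = 0.3480

For an AR(p) model X_t = c + sum_i phi_i X_{t-i} + eps_t, the
one-step-ahead conditional mean is
  E[X_{t+1} | X_t, ...] = c + sum_i phi_i X_{t+1-i}.
Substitute known values:
  E[X_{t+1} | ...] = (-0.087) * (-4)
                   = 0.3480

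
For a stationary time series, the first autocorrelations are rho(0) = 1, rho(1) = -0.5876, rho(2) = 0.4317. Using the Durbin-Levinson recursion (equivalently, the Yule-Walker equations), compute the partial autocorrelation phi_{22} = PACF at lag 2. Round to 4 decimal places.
\phi_{22} = 0.1320

The PACF at lag k is phi_{kk}, the last component of the solution
to the Yule-Walker system G_k phi = r_k where
  (G_k)_{ij} = rho(|i - j|), (r_k)_i = rho(i), i,j = 1..k.
Equivalently, Durbin-Levinson gives phi_{kk} iteratively:
  phi_{11} = rho(1)
  phi_{kk} = [rho(k) - sum_{j=1..k-1} phi_{k-1,j} rho(k-j)]
            / [1 - sum_{j=1..k-1} phi_{k-1,j} rho(j)],
  phi_{k,j} = phi_{k-1,j} - phi_{kk} phi_{k-1,k-j},  j = 1..k-1.
Step k = 1:
  phi_11 = rho(1) = -0.5876.
Step k = 2:
  phi_22 = [rho(2) - phi_11 rho(1)] / [1 - phi_11 rho(1)] = [0.4317 - (-0.5876)(-0.5876)] / [1 - (-0.5876)(-0.5876)]
         = 0.08642624 / 0.65472624 = 0.132.
Therefore phi_{22} = 0.1320.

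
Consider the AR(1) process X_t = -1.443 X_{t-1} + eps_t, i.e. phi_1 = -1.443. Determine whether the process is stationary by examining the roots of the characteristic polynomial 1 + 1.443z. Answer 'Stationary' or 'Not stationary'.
\text{Not stationary}

The AR(p) characteristic polynomial is P(z) = 1 + 1.443z.
Stationarity requires all roots to lie outside the unit circle, i.e. |z| > 1 for every root.
This is linear in z: 1 + (1.443) z = 0  =>  z = -1/(1.443) = -0.693001,  |z| = 0.693001.
Moduli of all roots: 0.6930.
All moduli strictly greater than 1? No.
Verdict: Not stationary.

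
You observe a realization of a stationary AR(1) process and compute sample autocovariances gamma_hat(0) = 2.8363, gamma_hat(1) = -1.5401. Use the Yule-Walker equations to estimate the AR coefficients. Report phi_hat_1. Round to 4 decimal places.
\hat\phi_{1} = -0.5430

The Yule-Walker equations for an AR(p) process read, in matrix form,
  Gamma_p phi = r_p,   with   (Gamma_p)_{ij} = gamma(|i - j|),
                       (r_p)_i = gamma(i),   i,j = 1..p.
Substitute the sample gammas (Toeplitz matrix and right-hand side of size 1):
  Gamma_p = [[2.8363]]
  r_p     = [-1.5401]
With p = 1 this is the single equation gamma(0) phi_1 = gamma(1):
  phi_hat_1 = gamma(1) / gamma(0) = -1.5401 / 2.8363 = -0.5430.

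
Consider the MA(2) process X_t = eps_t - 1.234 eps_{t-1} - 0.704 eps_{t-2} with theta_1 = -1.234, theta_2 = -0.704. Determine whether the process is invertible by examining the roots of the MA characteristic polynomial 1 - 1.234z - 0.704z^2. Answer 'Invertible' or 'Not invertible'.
\text{Not invertible}

The MA(q) characteristic polynomial is P(z) = 1 - 1.234z - 0.704z^2.
Invertibility requires all roots to lie outside the unit circle, i.e. |z| > 1 for every root.
Set 1 + (-1.234) z + (-0.704) z^2 = 0, i.e. a z^2 + b z + c = 0 with a = -0.704, b = -1.234, c = 1.
Discriminant D = b^2 - 4ac = (-1.234)^2 - 4*(-0.704)*1 = 1.522756 - (-2.816) = 4.338756.
D >= 0, so the roots are real: z = (-b +/- sqrt(D)) / (2a) = (1.234 +/- 2.082968) / (-1.408).
  z_1 = (1.234 + 2.082968) / (-1.408) = -2.3558,   |z_1| = 2.3558.
  z_2 = (1.234 - 2.082968) / (-1.408) = 0.603,   |z_2| = 0.603.
Moduli of all roots: 2.3558, 0.6030.
All moduli strictly greater than 1? No.
Verdict: Not invertible.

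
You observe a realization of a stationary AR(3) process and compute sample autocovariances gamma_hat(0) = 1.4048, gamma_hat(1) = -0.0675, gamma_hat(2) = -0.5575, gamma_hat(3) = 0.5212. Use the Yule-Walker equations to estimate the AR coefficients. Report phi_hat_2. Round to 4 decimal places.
\hat\phi_{2} = -0.3740

The Yule-Walker equations for an AR(p) process read, in matrix form,
  Gamma_p phi = r_p,   with   (Gamma_p)_{ij} = gamma(|i - j|),
                       (r_p)_i = gamma(i),   i,j = 1..p.
Substitute the sample gammas (Toeplitz matrix and right-hand side of size 3):
  Gamma_p = [[1.4048, -0.0675, -0.5575], [-0.0675, 1.4048, -0.0675], [-0.5575, -0.0675, 1.4048]]
  r_p     = [-0.0675, -0.5575, 0.5212]
Written out (R1..R3):
  (R1) 1.4048 phi_1 - 0.0675 phi_2 - 0.5575 phi_3 = -0.0675
  (R2) -0.0675 phi_1 + 1.4048 phi_2 - 0.0675 phi_3 = -0.5575
  (R3) -0.5575 phi_1 - 0.0675 phi_2 + 1.4048 phi_3 = 0.5212
Gaussian elimination:
  R2 <- R2 - (-0.0675/1.4048) R1 = R2 - (-0.04805) R1:  1.401557 phi_2 - 0.094288 phi_3 = -0.560743
  R3 <- R3 - (-0.5575/1.4048) R1 = R3 - (-0.396854) R1:  -0.094288 phi_2 + 1.183554 phi_3 = 0.494412
  R3 <- R3 - (-0.094288/1.401557) R2 = R3 - (-0.067273) R2:  1.177211 phi_3 = 0.456689
Back-substitution:
  phi_hat_3 = 0.456689 / 1.177211 = 0.387942
  phi_hat_2 = (-0.560743 - (-0.094288)(0.387942)) / 1.401557 = -0.373988
  phi_hat_1 = (-0.0675 - (-0.0675)(-0.373988) - (-0.5575)(0.387942)) / 1.4048 = 0.087937
So phi_hat = [0.0879, -0.3740, 0.3879].
Therefore phi_hat_2 = -0.3740.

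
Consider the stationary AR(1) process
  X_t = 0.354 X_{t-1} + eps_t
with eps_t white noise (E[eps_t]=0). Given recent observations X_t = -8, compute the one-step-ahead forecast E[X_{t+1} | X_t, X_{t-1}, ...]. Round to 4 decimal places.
E[X_{t+1} \mid \mathcal F_t] = -2.8320

For an AR(p) model X_t = c + sum_i phi_i X_{t-i} + eps_t, the
one-step-ahead conditional mean is
  E[X_{t+1} | X_t, ...] = c + sum_i phi_i X_{t+1-i}.
Substitute known values:
  E[X_{t+1} | ...] = (0.354) * (-8)
                   = -2.8320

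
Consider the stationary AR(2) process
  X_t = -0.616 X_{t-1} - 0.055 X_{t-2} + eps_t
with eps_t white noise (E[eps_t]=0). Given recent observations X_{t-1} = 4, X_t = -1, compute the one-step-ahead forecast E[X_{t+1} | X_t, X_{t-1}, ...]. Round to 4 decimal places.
E[X_{t+1} \mid \mathcal F_t] = 0.3960

For an AR(p) model X_t = c + sum_i phi_i X_{t-i} + eps_t, the
one-step-ahead conditional mean is
  E[X_{t+1} | X_t, ...] = c + sum_i phi_i X_{t+1-i}.
Substitute known values:
  E[X_{t+1} | ...] = (-0.616) * (-1) + (-0.055) * (4)
                   = 0.3960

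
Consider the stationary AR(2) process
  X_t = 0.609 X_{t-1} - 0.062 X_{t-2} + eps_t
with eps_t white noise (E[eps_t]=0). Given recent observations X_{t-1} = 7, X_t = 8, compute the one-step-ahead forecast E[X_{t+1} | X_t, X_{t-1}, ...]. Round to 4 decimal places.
E[X_{t+1} \mid \mathcal F_t] = 4.4380

For an AR(p) model X_t = c + sum_i phi_i X_{t-i} + eps_t, the
one-step-ahead conditional mean is
  E[X_{t+1} | X_t, ...] = c + sum_i phi_i X_{t+1-i}.
Substitute known values:
  E[X_{t+1} | ...] = (0.609) * (8) + (-0.062) * (7)
                   = 4.4380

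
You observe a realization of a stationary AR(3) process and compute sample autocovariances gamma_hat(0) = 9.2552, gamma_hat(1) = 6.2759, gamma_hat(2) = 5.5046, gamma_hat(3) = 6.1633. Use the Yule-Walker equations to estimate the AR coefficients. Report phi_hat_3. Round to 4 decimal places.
\hat\phi_{3} = 0.3830

The Yule-Walker equations for an AR(p) process read, in matrix form,
  Gamma_p phi = r_p,   with   (Gamma_p)_{ij} = gamma(|i - j|),
                       (r_p)_i = gamma(i),   i,j = 1..p.
Substitute the sample gammas (Toeplitz matrix and right-hand side of size 3):
  Gamma_p = [[9.2552, 6.2759, 5.5046], [6.2759, 9.2552, 6.2759], [5.5046, 6.2759, 9.2552]]
  r_p     = [6.2759, 5.5046, 6.1633]
Written out (R1..R3):
  (R1) 9.2552 phi_1 + 6.2759 phi_2 + 5.5046 phi_3 = 6.2759
  (R2) 6.2759 phi_1 + 9.2552 phi_2 + 6.2759 phi_3 = 5.5046
  (R3) 5.5046 phi_1 + 6.2759 phi_2 + 9.2552 phi_3 = 6.1633
Gaussian elimination:
  R2 <- R2 - (6.2759/9.2552) R1 = R2 - (0.678094) R1:  4.999547 phi_2 + 2.543261 phi_3 = 1.248947
  R3 <- R3 - (5.5046/9.2552) R1 = R3 - (0.594758) R1:  2.543261 phi_2 + 5.981298 phi_3 = 2.430661
  R3 <- R3 - (2.543261/4.999547) R2 = R3 - (0.508698) R2:  4.687545 phi_3 = 1.795324
Back-substitution:
  phi_hat_3 = 1.795324 / 4.687545 = 0.382999
  phi_hat_2 = (1.248947 - (2.543261)(0.382999)) / 4.999547 = 0.054981
  phi_hat_1 = (6.2759 - (6.2759)(0.054981) - (5.5046)(0.382999)) / 9.2552 = 0.413021
So phi_hat = [0.4130, 0.0550, 0.3830].
Therefore phi_hat_3 = 0.3830.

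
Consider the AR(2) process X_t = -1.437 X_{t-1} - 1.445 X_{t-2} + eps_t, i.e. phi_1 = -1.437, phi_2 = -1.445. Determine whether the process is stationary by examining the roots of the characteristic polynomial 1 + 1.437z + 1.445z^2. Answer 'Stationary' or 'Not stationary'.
\text{Not stationary}

The AR(p) characteristic polynomial is P(z) = 1 + 1.437z + 1.445z^2.
Stationarity requires all roots to lie outside the unit circle, i.e. |z| > 1 for every root.
Set 1 + (1.437) z + (1.445) z^2 = 0, i.e. a z^2 + b z + c = 0 with a = 1.445, b = 1.437, c = 1.
Discriminant D = b^2 - 4ac = (1.437)^2 - 4*(1.445)*1 = 2.064969 - (5.78) = -3.715031.
D < 0, so the roots are the complex-conjugate pair z = (-b +/- i sqrt(-D)) / (2a) = -0.4972 +/- 0.6669i.
For a conjugate pair |z|^2 = z * conj(z) = (product of roots) = c/a = 1/(1.445) = 0.692042, so |z| = sqrt(0.692042) = 0.8319 for both roots.
Moduli of all roots: 0.8319, 0.8319.
All moduli strictly greater than 1? No.
Verdict: Not stationary.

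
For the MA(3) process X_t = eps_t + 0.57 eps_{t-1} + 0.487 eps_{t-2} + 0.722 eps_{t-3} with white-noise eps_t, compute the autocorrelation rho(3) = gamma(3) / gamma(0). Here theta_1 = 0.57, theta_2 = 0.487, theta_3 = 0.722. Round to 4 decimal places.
\rho(3) = 0.3466

For an MA(q) process with theta_0 = 1, the autocovariance is
  gamma(k) = sigma^2 * sum_{i=0..q-k} theta_i * theta_{i+k},
and rho(k) = gamma(k) / gamma(0). Sigma^2 cancels.
  numerator   = (1)*(0.722) = 0.722.
  denominator = (1)^2 + (0.57)^2 + (0.487)^2 + (0.722)^2 = 2.083353.
  rho(3) = 0.722 / 2.083353 = 0.3466.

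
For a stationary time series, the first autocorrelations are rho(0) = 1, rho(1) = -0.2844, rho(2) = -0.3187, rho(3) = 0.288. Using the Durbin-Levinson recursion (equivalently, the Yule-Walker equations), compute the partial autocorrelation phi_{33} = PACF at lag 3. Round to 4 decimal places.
\phi_{33} = 0.0460

The PACF at lag k is phi_{kk}, the last component of the solution
to the Yule-Walker system G_k phi = r_k where
  (G_k)_{ij} = rho(|i - j|), (r_k)_i = rho(i), i,j = 1..k.
Equivalently, Durbin-Levinson gives phi_{kk} iteratively:
  phi_{11} = rho(1)
  phi_{kk} = [rho(k) - sum_{j=1..k-1} phi_{k-1,j} rho(k-j)]
            / [1 - sum_{j=1..k-1} phi_{k-1,j} rho(j)],
  phi_{k,j} = phi_{k-1,j} - phi_{kk} phi_{k-1,k-j},  j = 1..k-1.
Step k = 1:
  phi_11 = rho(1) = -0.2844.
Step k = 2:
  phi_22 = [rho(2) - phi_11 rho(1)] / [1 - phi_11 rho(1)] = [-0.3187 - (-0.2844)(-0.2844)] / [1 - (-0.2844)(-0.2844)]
         = -0.39958336 / 0.91911664 = -0.434747.
  Update: phi_21 = phi_11 - phi_22 phi_11 = -0.2844 - (-0.434747)(-0.2844) = -0.408042.
Step k = 3:
  phi_33 = [rho(3) - phi_21 rho(2) - phi_22 rho(1)] / [1 - phi_21 rho(1) - phi_22 rho(2)]
    numerator   = 0.288 - (-0.408042)(-0.3187) - (-0.434747)(-0.2844) = 0.03431489
    denominator = 1 - (-0.408042)(-0.2844) - (-0.434747)(-0.3187) = 0.7453989
  phi_33 = 0.03431489 / 0.7453989 = 0.046.
Therefore phi_{33} = 0.0460.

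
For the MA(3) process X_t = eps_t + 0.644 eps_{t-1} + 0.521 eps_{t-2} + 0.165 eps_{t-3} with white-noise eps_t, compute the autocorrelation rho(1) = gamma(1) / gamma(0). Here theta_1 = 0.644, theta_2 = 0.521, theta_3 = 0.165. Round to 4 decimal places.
\rho(1) = 0.6219

For an MA(q) process with theta_0 = 1, the autocovariance is
  gamma(k) = sigma^2 * sum_{i=0..q-k} theta_i * theta_{i+k},
and rho(k) = gamma(k) / gamma(0). Sigma^2 cancels.
  numerator   = (1)*(0.644) + (0.644)*(0.521) + (0.521)*(0.165) = 1.065489.
  denominator = (1)^2 + (0.644)^2 + (0.521)^2 + (0.165)^2 = 1.713402.
  rho(1) = 1.065489 / 1.713402 = 0.6219.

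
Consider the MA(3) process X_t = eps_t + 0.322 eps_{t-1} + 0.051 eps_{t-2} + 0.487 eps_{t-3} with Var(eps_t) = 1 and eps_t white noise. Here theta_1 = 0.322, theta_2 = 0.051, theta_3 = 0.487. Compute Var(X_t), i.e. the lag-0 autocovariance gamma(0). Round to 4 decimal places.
\gamma(0) = 1.3435

For an MA(q) process X_t = eps_t + sum_i theta_i eps_{t-i} with
Var(eps_t) = sigma^2, the variance is
  gamma(0) = sigma^2 * (1 + sum_i theta_i^2).
  sum_i theta_i^2 = (0.322)^2 + (0.051)^2 + (0.487)^2 = 0.103684 + 0.002601 + 0.237169 = 0.343454.
  gamma(0) = 1 * (1 + 0.343454) = 1 * 1.343454 = 1.343454, which rounds to 1.3435.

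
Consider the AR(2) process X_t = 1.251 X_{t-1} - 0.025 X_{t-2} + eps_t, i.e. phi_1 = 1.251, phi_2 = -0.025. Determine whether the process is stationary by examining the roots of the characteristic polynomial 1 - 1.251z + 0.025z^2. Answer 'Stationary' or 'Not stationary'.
\text{Not stationary}

The AR(p) characteristic polynomial is P(z) = 1 - 1.251z + 0.025z^2.
Stationarity requires all roots to lie outside the unit circle, i.e. |z| > 1 for every root.
Set 1 + (-1.251) z + (0.025) z^2 = 0, i.e. a z^2 + b z + c = 0 with a = 0.025, b = -1.251, c = 1.
Discriminant D = b^2 - 4ac = (-1.251)^2 - 4*(0.025)*1 = 1.565001 - (0.1) = 1.465001.
D >= 0, so the roots are real: z = (-b +/- sqrt(D)) / (2a) = (1.251 +/- 1.210372) / (0.05).
  z_1 = (1.251 + 1.210372) / (0.05) = 49.2274,   |z_1| = 49.2274.
  z_2 = (1.251 - 1.210372) / (0.05) = 0.8126,   |z_2| = 0.8126.
Moduli of all roots: 49.2274, 0.8126.
All moduli strictly greater than 1? No.
Verdict: Not stationary.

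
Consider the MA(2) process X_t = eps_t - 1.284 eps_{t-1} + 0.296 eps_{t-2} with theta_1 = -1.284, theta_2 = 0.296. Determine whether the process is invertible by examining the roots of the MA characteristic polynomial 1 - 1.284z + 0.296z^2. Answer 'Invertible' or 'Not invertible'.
\text{Invertible}

The MA(q) characteristic polynomial is P(z) = 1 - 1.284z + 0.296z^2.
Invertibility requires all roots to lie outside the unit circle, i.e. |z| > 1 for every root.
Set 1 + (-1.284) z + (0.296) z^2 = 0, i.e. a z^2 + b z + c = 0 with a = 0.296, b = -1.284, c = 1.
Discriminant D = b^2 - 4ac = (-1.284)^2 - 4*(0.296)*1 = 1.648656 - (1.184) = 0.464656.
D >= 0, so the roots are real: z = (-b +/- sqrt(D)) / (2a) = (1.284 +/- 0.681657) / (0.592).
  z_1 = (1.284 + 0.681657) / (0.592) = 3.3204,   |z_1| = 3.3204.
  z_2 = (1.284 - 0.681657) / (0.592) = 1.0175,   |z_2| = 1.0175.
Moduli of all roots: 3.3204, 1.0175.
All moduli strictly greater than 1? Yes.
Verdict: Invertible.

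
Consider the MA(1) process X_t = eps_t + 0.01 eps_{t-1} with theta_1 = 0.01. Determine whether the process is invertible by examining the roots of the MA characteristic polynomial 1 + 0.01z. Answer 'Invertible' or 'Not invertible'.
\text{Invertible}

The MA(q) characteristic polynomial is P(z) = 1 + 0.01z.
Invertibility requires all roots to lie outside the unit circle, i.e. |z| > 1 for every root.
This is linear in z: 1 + (0.01) z = 0  =>  z = -1/(0.01) = -100,  |z| = 100.
Moduli of all roots: 100.0000.
All moduli strictly greater than 1? Yes.
Verdict: Invertible.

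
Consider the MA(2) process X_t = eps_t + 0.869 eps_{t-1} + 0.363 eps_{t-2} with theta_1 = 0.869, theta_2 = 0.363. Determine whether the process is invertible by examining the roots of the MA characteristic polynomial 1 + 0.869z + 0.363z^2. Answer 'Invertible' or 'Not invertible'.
\text{Invertible}

The MA(q) characteristic polynomial is P(z) = 1 + 0.869z + 0.363z^2.
Invertibility requires all roots to lie outside the unit circle, i.e. |z| > 1 for every root.
Set 1 + (0.869) z + (0.363) z^2 = 0, i.e. a z^2 + b z + c = 0 with a = 0.363, b = 0.869, c = 1.
Discriminant D = b^2 - 4ac = (0.869)^2 - 4*(0.363)*1 = 0.755161 - (1.452) = -0.696839.
D < 0, so the roots are the complex-conjugate pair z = (-b +/- i sqrt(-D)) / (2a) = -1.197 +/- 1.1498i.
For a conjugate pair |z|^2 = z * conj(z) = (product of roots) = c/a = 1/(0.363) = 2.754821, so |z| = sqrt(2.754821) = 1.6598 for both roots.
Moduli of all roots: 1.6598, 1.6598.
All moduli strictly greater than 1? Yes.
Verdict: Invertible.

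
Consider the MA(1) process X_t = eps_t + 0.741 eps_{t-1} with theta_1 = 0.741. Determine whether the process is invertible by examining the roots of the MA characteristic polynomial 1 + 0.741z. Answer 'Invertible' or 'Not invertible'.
\text{Invertible}

The MA(q) characteristic polynomial is P(z) = 1 + 0.741z.
Invertibility requires all roots to lie outside the unit circle, i.e. |z| > 1 for every root.
This is linear in z: 1 + (0.741) z = 0  =>  z = -1/(0.741) = -1.349528,  |z| = 1.349528.
Moduli of all roots: 1.3495.
All moduli strictly greater than 1? Yes.
Verdict: Invertible.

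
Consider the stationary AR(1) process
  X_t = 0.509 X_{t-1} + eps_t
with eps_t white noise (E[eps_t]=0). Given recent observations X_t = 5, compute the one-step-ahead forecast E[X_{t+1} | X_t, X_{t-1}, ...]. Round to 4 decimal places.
E[X_{t+1} \mid \mathcal F_t] = 2.5450

For an AR(p) model X_t = c + sum_i phi_i X_{t-i} + eps_t, the
one-step-ahead conditional mean is
  E[X_{t+1} | X_t, ...] = c + sum_i phi_i X_{t+1-i}.
Substitute known values:
  E[X_{t+1} | ...] = (0.509) * (5)
                   = 2.5450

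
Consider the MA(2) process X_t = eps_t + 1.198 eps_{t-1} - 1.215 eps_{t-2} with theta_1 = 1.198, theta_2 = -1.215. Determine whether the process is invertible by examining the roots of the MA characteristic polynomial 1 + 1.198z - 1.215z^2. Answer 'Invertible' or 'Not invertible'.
\text{Not invertible}

The MA(q) characteristic polynomial is P(z) = 1 + 1.198z - 1.215z^2.
Invertibility requires all roots to lie outside the unit circle, i.e. |z| > 1 for every root.
Set 1 + (1.198) z + (-1.215) z^2 = 0, i.e. a z^2 + b z + c = 0 with a = -1.215, b = 1.198, c = 1.
Discriminant D = b^2 - 4ac = (1.198)^2 - 4*(-1.215)*1 = 1.435204 - (-4.86) = 6.295204.
D >= 0, so the roots are real: z = (-b +/- sqrt(D)) / (2a) = (-1.198 +/- 2.509025) / (-2.43).
  z_1 = (-1.198 + 2.509025) / (-2.43) = -0.5395,   |z_1| = 0.5395.
  z_2 = (-1.198 - 2.509025) / (-2.43) = 1.5255,   |z_2| = 1.5255.
Moduli of all roots: 0.5395, 1.5255.
All moduli strictly greater than 1? No.
Verdict: Not invertible.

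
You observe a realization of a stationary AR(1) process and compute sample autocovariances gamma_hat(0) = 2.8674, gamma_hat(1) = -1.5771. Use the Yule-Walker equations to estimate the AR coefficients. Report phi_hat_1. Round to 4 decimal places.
\hat\phi_{1} = -0.5500

The Yule-Walker equations for an AR(p) process read, in matrix form,
  Gamma_p phi = r_p,   with   (Gamma_p)_{ij} = gamma(|i - j|),
                       (r_p)_i = gamma(i),   i,j = 1..p.
Substitute the sample gammas (Toeplitz matrix and right-hand side of size 1):
  Gamma_p = [[2.8674]]
  r_p     = [-1.5771]
With p = 1 this is the single equation gamma(0) phi_1 = gamma(1):
  phi_hat_1 = gamma(1) / gamma(0) = -1.5771 / 2.8674 = -0.5500.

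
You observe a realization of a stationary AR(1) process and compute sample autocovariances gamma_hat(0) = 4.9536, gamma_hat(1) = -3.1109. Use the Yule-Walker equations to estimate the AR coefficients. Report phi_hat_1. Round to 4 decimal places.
\hat\phi_{1} = -0.6280

The Yule-Walker equations for an AR(p) process read, in matrix form,
  Gamma_p phi = r_p,   with   (Gamma_p)_{ij} = gamma(|i - j|),
                       (r_p)_i = gamma(i),   i,j = 1..p.
Substitute the sample gammas (Toeplitz matrix and right-hand side of size 1):
  Gamma_p = [[4.9536]]
  r_p     = [-3.1109]
With p = 1 this is the single equation gamma(0) phi_1 = gamma(1):
  phi_hat_1 = gamma(1) / gamma(0) = -3.1109 / 4.9536 = -0.6280.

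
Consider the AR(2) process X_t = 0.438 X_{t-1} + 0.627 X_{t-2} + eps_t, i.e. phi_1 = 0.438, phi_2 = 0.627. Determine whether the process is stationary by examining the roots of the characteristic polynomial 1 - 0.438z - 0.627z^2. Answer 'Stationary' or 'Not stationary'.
\text{Not stationary}

The AR(p) characteristic polynomial is P(z) = 1 - 0.438z - 0.627z^2.
Stationarity requires all roots to lie outside the unit circle, i.e. |z| > 1 for every root.
Set 1 + (-0.438) z + (-0.627) z^2 = 0, i.e. a z^2 + b z + c = 0 with a = -0.627, b = -0.438, c = 1.
Discriminant D = b^2 - 4ac = (-0.438)^2 - 4*(-0.627)*1 = 0.191844 - (-2.508) = 2.699844.
D >= 0, so the roots are real: z = (-b +/- sqrt(D)) / (2a) = (0.438 +/- 1.64312) / (-1.254).
  z_1 = (0.438 + 1.64312) / (-1.254) = -1.6596,   |z_1| = 1.6596.
  z_2 = (0.438 - 1.64312) / (-1.254) = 0.961,   |z_2| = 0.961.
Moduli of all roots: 1.6596, 0.9610.
All moduli strictly greater than 1? No.
Verdict: Not stationary.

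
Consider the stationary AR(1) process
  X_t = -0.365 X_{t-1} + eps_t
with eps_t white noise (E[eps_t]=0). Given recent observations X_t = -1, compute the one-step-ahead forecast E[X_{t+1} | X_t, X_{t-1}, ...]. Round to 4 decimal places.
E[X_{t+1} \mid \mathcal F_t] = 0.3650

For an AR(p) model X_t = c + sum_i phi_i X_{t-i} + eps_t, the
one-step-ahead conditional mean is
  E[X_{t+1} | X_t, ...] = c + sum_i phi_i X_{t+1-i}.
Substitute known values:
  E[X_{t+1} | ...] = (-0.365) * (-1)
                   = 0.3650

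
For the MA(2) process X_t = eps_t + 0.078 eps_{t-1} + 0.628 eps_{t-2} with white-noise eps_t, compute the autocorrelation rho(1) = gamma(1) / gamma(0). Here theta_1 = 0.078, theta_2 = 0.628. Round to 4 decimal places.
\rho(1) = 0.0907

For an MA(q) process with theta_0 = 1, the autocovariance is
  gamma(k) = sigma^2 * sum_{i=0..q-k} theta_i * theta_{i+k},
and rho(k) = gamma(k) / gamma(0). Sigma^2 cancels.
  numerator   = (1)*(0.078) + (0.078)*(0.628) = 0.126984.
  denominator = (1)^2 + (0.078)^2 + (0.628)^2 = 1.400468.
  rho(1) = 0.126984 / 1.400468 = 0.0907.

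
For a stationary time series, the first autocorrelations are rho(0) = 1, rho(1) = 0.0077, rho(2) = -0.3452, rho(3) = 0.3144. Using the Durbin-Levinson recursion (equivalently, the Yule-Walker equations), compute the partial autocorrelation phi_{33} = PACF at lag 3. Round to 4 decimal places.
\phi_{33} = 0.3641

The PACF at lag k is phi_{kk}, the last component of the solution
to the Yule-Walker system G_k phi = r_k where
  (G_k)_{ij} = rho(|i - j|), (r_k)_i = rho(i), i,j = 1..k.
Equivalently, Durbin-Levinson gives phi_{kk} iteratively:
  phi_{11} = rho(1)
  phi_{kk} = [rho(k) - sum_{j=1..k-1} phi_{k-1,j} rho(k-j)]
            / [1 - sum_{j=1..k-1} phi_{k-1,j} rho(j)],
  phi_{k,j} = phi_{k-1,j} - phi_{kk} phi_{k-1,k-j},  j = 1..k-1.
Step k = 1:
  phi_11 = rho(1) = 0.0077.
Step k = 2:
  phi_22 = [rho(2) - phi_11 rho(1)] / [1 - phi_11 rho(1)] = [-0.3452 - (0.0077)(0.0077)] / [1 - (0.0077)(0.0077)]
         = -0.34525929 / 0.99994071 = -0.34528.
  Update: phi_21 = phi_11 - phi_22 phi_11 = 0.0077 - (-0.34528)(0.0077) = 0.010359.
Step k = 3:
  phi_33 = [rho(3) - phi_21 rho(2) - phi_22 rho(1)] / [1 - phi_21 rho(1) - phi_22 rho(2)]
    numerator   = 0.3144 - (0.010359)(-0.3452) - (-0.34528)(0.0077) = 0.32063446
    denominator = 1 - (0.010359)(0.0077) - (-0.34528)(-0.3452) = 0.88072966
  phi_33 = 0.32063446 / 0.88072966 = 0.3641.
Therefore phi_{33} = 0.3641.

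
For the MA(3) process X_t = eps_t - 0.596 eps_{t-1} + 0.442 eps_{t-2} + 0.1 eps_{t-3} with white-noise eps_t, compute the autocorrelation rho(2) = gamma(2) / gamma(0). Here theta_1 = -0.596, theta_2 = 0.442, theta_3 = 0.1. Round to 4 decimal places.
\rho(2) = 0.2450

For an MA(q) process with theta_0 = 1, the autocovariance is
  gamma(k) = sigma^2 * sum_{i=0..q-k} theta_i * theta_{i+k},
and rho(k) = gamma(k) / gamma(0). Sigma^2 cancels.
  numerator   = (1)*(0.442) + (-0.596)*(0.1) = 0.3824.
  denominator = (1)^2 + (-0.596)^2 + (0.442)^2 + (0.1)^2 = 1.56058.
  rho(2) = 0.3824 / 1.56058 = 0.2450.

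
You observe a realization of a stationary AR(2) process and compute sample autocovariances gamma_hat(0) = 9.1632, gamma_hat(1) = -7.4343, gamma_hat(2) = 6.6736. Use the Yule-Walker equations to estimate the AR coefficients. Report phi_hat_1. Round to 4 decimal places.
\hat\phi_{1} = -0.6450

The Yule-Walker equations for an AR(p) process read, in matrix form,
  Gamma_p phi = r_p,   with   (Gamma_p)_{ij} = gamma(|i - j|),
                       (r_p)_i = gamma(i),   i,j = 1..p.
Substitute the sample gammas (Toeplitz matrix and right-hand side of size 2):
  Gamma_p = [[9.1632, -7.4343], [-7.4343, 9.1632]]
  r_p     = [-7.4343, 6.6736]
Written out:
  9.1632 phi_1 - 7.4343 phi_2 = -7.4343
  -7.4343 phi_1 + 9.1632 phi_2 = 6.6736
Solve by Cramer's rule:
  det = gamma(0)^2 - gamma(1)^2 = (9.1632)^2 - (-7.4343)^2 = 83.96423424 - 55.26881649 = 28.69541775
  phi_hat_1 = [gamma(1) gamma(0) - gamma(1) gamma(2)] / det = [(-7.4343)(9.1632) - (-7.4343)(6.6736)] / 28.69541775 = -18.50843328 / 28.69541775 = -0.645
  phi_hat_2 = [gamma(0) gamma(2) - gamma(1)^2] / det = [(9.1632)(6.6736) - (-7.4343)^2] / 28.69541775 = 5.88271503 / 28.69541775 = 0.205
So phi_hat = [-0.6450, 0.2050].
Therefore phi_hat_1 = -0.6450.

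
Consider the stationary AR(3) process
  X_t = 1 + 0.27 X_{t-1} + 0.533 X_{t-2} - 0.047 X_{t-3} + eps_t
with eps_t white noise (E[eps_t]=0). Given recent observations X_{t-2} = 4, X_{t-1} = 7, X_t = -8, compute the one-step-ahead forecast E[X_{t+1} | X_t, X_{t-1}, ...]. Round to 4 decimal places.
E[X_{t+1} \mid \mathcal F_t] = 2.3830

For an AR(p) model X_t = c + sum_i phi_i X_{t-i} + eps_t, the
one-step-ahead conditional mean is
  E[X_{t+1} | X_t, ...] = c + sum_i phi_i X_{t+1-i}.
Substitute known values:
  E[X_{t+1} | ...] = 1 + (0.27) * (-8) + (0.533) * (7) + (-0.047) * (4)
                   = 2.3830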